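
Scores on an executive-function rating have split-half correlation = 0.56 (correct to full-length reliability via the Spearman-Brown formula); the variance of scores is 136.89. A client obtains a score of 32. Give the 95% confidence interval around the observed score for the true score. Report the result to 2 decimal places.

[19.82, 44.18]

σ = 136.89^(1/2) = 11.7000
r_full = 2·0.56 / (1 + 0.56) ≈ 0.7179
SEM = 11.7000 · √(1 − 0.7179) = 11.7000 · √0.2821 ≈ 11.7000 · 0.5311 ≈ 6.2137
Half-width = 1.96·6.2137 ≈ 12.1788
Interval: (19.8212, 44.1788)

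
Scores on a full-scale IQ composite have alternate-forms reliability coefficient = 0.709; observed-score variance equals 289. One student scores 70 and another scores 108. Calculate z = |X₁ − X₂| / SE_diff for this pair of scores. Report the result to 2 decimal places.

σ = 289^(1/2) = 17.0000
The standard error of measurement is 17.0000×√(1 − 0.7090) ≈ 17.0000×0.5394 ≈ 9.1706.
SE_diff = SEM × √2 ≈ 9.1706 × 1.4142 ≈ 12.9691
z = 38 / 12.9691 ≈ 2.9300

2.93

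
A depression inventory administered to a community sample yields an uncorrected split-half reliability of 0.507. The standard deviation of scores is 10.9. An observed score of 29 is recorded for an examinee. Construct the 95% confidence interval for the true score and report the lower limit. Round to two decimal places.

16.78

Spearman-Brown: r = 2(0.507) / (1 + 0.507) = 1.0140 / 1.5070 ≃ 0.6729
SEM = 10.9000 · √(1 − 0.6729) = 10.9000 · √0.3271 ≃ 10.9000 · 0.5720 ≃ 6.2344
Margin = 1.96 · 6.2344 ≃ 12.2194
Lower bound: 29 − 12.2194 = 16.7806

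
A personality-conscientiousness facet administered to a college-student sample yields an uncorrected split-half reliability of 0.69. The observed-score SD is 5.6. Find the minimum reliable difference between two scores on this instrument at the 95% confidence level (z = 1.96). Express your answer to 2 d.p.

6.65

Full-length reliability (Spearman-Brown) = 2(0.69)/(1+0.69) ≈ 0.817
SEM = 5.600 * √(1 − 0.817) = 5.600 * √0.183 ≈ 5.600 * 0.428 ≈ 2.398
SE_diff = SEM * √2 ≈ 2.398 * 1.414 ≈ 3.392
Smallest detectable difference = 1.96*3.392 ≈ 6.648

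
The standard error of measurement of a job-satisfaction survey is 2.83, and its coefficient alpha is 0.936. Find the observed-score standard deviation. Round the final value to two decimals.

11.19

σ = SEM·(1 − r)^(−1/2) ≈ 2.83×3.95285 ≈ 11.18656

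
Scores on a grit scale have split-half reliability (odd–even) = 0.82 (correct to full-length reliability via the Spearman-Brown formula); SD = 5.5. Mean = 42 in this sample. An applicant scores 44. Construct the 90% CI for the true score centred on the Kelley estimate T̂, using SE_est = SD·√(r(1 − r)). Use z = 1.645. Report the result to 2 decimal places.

Full-length reliability (Spearman-Brown) = 2(0.82)/(1+0.82) ≈ 0.9011
T̂ = r·X + (1 − r)·M = 0.9011·44 + 0.0989·42 = 39.6484 + 4.1538 ≈ 43.8022
SE_est = SD · √(r(1 − r)) = 5.5000 · √0.0891 ≈ 5.5000 · 0.2985 ≈ 1.6419
90% CI: 43.8022 ± 2.7009 ≈ (41.1013, 46.5031)

[41.10, 46.50]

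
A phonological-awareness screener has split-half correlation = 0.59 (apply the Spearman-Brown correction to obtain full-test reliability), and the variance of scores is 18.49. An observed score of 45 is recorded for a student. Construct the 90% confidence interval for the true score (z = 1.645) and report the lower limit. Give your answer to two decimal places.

SD = √18.49 ≈ 4.300
r_full = 2·0.59 / (1 + 0.59) ≈ 0.742
The standard error of measurement is 4.300·√(1 − 0.742) ≈ 4.300·0.508 ≈ 2.184.
1.645 · SEM ≈ 3.592
Lower bound: 45 − 3.592 = 41.408

41.41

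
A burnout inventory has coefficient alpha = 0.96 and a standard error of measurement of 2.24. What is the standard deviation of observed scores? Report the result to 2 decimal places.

11.20

SD = 2.24 / √(1 − 0.96) ≈ 11.200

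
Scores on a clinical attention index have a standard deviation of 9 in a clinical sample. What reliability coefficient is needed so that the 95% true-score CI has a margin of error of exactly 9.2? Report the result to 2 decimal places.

0.73

SEM needed = half-width / z = 9.2/1.96 ≈ 4.6939
Required reliability = 1 − (SEM/SD)² = 1 − 0.2720 ≈ 0.7280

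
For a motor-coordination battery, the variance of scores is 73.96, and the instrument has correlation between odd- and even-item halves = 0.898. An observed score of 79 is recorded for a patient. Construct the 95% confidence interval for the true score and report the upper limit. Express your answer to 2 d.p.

82.91

σ = 73.96^(1/2) = 8.60000
Full-length reliability (Spearman-Brown) = 2(0.898)/(1+0.898) ≈ 0.94626
The standard error of measurement is 8.60000·√(1 − 0.94626) ≈ 8.60000·0.23182 ≈ 1.99366.
Margin = 1.96 · 1.99366 ≈ 3.90757
Upper limit = 79 + 3.90757 ≈ 82.90757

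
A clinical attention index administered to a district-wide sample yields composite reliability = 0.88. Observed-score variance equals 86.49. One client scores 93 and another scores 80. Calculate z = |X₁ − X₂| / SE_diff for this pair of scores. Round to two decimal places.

SD = √86.49 ≃ 9.300
The standard error of measurement is 9.300·√(1 − 0.880) ≃ 9.300·0.346 ≃ 3.222.
Standard error of the difference = 3.222·√2 ≃ 4.556
z = |93 − 80| / 4.556 = 13 / 4.556 ≃ 2.853

2.85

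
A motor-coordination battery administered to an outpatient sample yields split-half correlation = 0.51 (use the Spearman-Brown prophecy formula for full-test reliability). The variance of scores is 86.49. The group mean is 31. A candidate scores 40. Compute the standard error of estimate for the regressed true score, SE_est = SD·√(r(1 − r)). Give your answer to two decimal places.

4.35

SD = √86.49 ≈ 9.30000
Full-length reliability (Spearman-Brown) = 2(0.51)/(1+0.51) ≈ 0.67550
SE_est = SD * √(r(1 − r)) = 9.30000 * √0.21920 ≈ 9.30000 * 0.46819 ≈ 4.35416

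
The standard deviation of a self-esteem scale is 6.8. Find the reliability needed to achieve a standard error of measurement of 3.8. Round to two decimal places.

r = 1 − (SEM / SD)² = 1 − (3.8000 / 6.8)² ≈ 1 − 0.3123 ≈ 0.6877

0.69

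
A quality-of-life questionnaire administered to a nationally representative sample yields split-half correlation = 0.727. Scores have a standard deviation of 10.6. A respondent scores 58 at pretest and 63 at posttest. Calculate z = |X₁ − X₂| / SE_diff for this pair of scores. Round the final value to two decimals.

Full-length reliability (Spearman-Brown) = 2(0.727)/(1+0.727) ≈ 0.84192
SEM = 10.60000 * √(1 − 0.84192) = 10.60000 * √0.15808 ≈ 10.60000 * 0.39759 ≈ 4.21445
SE_diff = √2 * SEM ≈ 5.96013
z = 5 / 5.96013 ≈ 0.83891

0.84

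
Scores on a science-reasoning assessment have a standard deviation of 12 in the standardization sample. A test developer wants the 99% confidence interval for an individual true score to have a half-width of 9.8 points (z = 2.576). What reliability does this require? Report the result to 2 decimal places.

0.90

SEM needed = half-width / z = 9.8/2.576 ≈ 3.804
r = 1 − (SEM / SD)² = 1 − (3.804 / 12)² ≈ 1 − 0.101 ≈ 0.899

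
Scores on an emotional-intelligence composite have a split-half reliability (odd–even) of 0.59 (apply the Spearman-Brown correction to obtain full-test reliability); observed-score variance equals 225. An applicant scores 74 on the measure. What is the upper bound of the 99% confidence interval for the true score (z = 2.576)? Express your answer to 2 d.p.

93.62

σ = 225^(1/2) = 15.00000
r_full = 2·0.59 / (1 + 0.59) ≈ 0.74214
SEM = 15.00000 · √(1 − 0.74214) = 15.00000 · √0.25786 ≈ 15.00000 · 0.50780 ≈ 7.61701
Margin = 2.576 · 7.61701 ≈ 19.62142
Upper limit = 74 + 19.62142 ≈ 93.62142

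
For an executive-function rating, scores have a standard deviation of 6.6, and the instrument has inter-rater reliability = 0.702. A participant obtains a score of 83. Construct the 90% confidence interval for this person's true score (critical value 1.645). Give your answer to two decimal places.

SEM = 6.6000 * √(1 − 0.7020) = 6.6000 * √0.2980 ≈ 6.6000 * 0.5459 ≈ 3.6029
1.645 * SEM ≈ 5.9268
90% CI: 83 ± 5.9268 = [77.0732, 88.9268]

[77.07, 88.93]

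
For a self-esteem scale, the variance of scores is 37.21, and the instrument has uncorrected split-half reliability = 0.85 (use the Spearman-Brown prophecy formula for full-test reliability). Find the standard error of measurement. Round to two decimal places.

1.74

SD = √37.21 ≈ 6.100
Full-length reliability (Spearman-Brown) = 2(0.85)/(1+0.85) ≈ 0.919
SEM = 6.100 * √(1 − 0.919) = 6.100 * √0.081 ≈ 6.100 * 0.285 ≈ 1.737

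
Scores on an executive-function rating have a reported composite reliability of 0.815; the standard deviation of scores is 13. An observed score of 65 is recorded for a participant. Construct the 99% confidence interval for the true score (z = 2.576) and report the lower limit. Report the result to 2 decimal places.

50.60

SEM = 13.00000×√(1 − 0.81500) ≈ 5.59151
Half-width = 2.576×5.59151 ≈ 14.40373
Lower bound: 65 − 14.40373 = 50.59627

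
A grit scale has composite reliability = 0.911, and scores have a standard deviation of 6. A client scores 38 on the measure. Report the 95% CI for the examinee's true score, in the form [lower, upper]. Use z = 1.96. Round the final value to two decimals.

The standard error of measurement is 6.00000×√(1 − 0.91100) ≈ 6.00000×0.29833 ≈ 1.78997.
Half-width = 1.96×1.78997 ≈ 3.50835
95% CI: 38 ± 3.50835 = [34.49165, 41.50835]

[34.49, 41.51]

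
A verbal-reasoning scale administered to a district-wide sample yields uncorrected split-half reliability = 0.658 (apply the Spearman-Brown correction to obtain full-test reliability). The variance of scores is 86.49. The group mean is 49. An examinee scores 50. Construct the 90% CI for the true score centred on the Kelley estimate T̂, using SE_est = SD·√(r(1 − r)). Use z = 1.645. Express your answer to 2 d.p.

σ = 86.49^(1/2) = 9.30000
r_full = 2·0.658 / (1 + 0.658) ≈ 0.79373
T̂ = 0.79373(50) + 0.20627(49) ≈ 49.79373
SE_est = SD * √(r(1 − r)) = 9.30000 * √0.16372 ≈ 9.30000 * 0.40463 ≈ 3.76305
CI = 49.79373 ± 1.645 * 3.76305 → [43.60352, 55.98394]

[43.60, 55.98]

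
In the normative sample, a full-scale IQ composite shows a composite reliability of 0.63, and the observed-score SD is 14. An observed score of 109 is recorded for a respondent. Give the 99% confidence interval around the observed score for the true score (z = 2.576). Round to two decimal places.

SEM = 14.0000 · √(1 − 0.6300) = 14.0000 · √0.3700 ≈ 14.0000 · 0.6083 ≈ 8.5159
2.576 · SEM ≈ 21.9369
99% CI: 109 ± 21.9369 = [87.0631, 130.9369]

[87.06, 130.94]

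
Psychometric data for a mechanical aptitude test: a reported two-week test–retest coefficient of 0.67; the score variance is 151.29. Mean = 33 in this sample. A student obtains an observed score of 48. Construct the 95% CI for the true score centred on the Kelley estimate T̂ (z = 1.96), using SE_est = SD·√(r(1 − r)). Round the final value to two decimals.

SD = √151.29 ≈ 12.3000
T̂ = r·X + (1 − r)·M = 0.6700×48 + 0.3300×33 = 32.1600 + 10.8900 ≈ 43.0500
SE_est = SD × √(r(1 − r)) = 12.3000 × √0.2211 ≈ 12.3000 × 0.4702 ≈ 5.7836
CI = 43.0500 ± 1.96 × 5.7836 → [31.7141, 54.3859]

[31.71, 54.39]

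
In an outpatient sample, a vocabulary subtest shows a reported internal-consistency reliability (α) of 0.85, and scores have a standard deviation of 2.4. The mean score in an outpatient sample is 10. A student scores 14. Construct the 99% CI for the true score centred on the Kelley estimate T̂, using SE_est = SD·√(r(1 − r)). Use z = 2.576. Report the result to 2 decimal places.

[11.19, 15.61]

T̂ = 0.85000(14) + 0.15000(10) ≈ 13.40000
SE_est = SD · √(r(1 − r)) = 2.40000 · √0.12750 ≈ 2.40000 · 0.35707 ≈ 0.85697
CI = 13.40000 ± 2.576 · 0.85697 → [11.19244, 15.60756]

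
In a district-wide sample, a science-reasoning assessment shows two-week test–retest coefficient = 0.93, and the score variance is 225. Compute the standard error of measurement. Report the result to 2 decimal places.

3.97

σ = 225^(1/2) = 15.0000
SEM = 15.0000 * √(1 − 0.9300) = 15.0000 * √0.0700 ≈ 15.0000 * 0.2646 ≈ 3.9686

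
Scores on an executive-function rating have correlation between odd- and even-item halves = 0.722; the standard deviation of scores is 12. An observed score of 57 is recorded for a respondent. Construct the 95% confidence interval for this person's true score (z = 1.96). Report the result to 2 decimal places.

[47.55, 66.45]

r_full = 2·0.722 / (1 + 0.722) ≈ 0.8386
SEM = 12.0000 * √(1 − 0.8386) = 12.0000 * √0.1614 ≈ 12.0000 * 0.4018 ≈ 4.8216
1.96 * SEM ≈ 9.4502
CI = 57 ± 9.4502 → [47.5498, 66.4502]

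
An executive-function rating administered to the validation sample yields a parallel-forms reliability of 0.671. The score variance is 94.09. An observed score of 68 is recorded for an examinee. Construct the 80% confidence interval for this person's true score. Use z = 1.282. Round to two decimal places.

[60.87, 75.13]

SD = √94.09 = 9.700
The standard error of measurement is 9.700×√(1 − 0.671) ≈ 9.700×0.574 ≈ 5.564.
1.282 × SEM ≈ 7.133
80% CI: 68 ± 7.133 = [60.867, 75.133]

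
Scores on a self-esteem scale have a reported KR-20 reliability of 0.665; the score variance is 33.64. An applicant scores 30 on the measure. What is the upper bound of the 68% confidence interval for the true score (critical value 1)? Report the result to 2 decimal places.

33.36

SD = √33.64 ≈ 5.800
The standard error of measurement is 5.800*√(1 − 0.665) ≈ 5.800*0.579 ≈ 3.357.
1 * SEM ≈ 3.357
Upper limit = 30 + 3.357 ≈ 33.357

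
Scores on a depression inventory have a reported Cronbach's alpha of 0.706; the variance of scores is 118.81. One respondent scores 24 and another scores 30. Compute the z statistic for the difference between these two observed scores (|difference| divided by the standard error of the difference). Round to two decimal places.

0.72

σ = 118.81^(1/2) = 10.900
SEM = 10.900 * √(1 − 0.706) = 10.900 * √0.294 ≈ 10.900 * 0.542 ≈ 5.910
SE_diff = SEM * √2 ≈ 5.910 * 1.414 ≈ 8.358
z = |24 − 30| / 8.358 = 6 / 8.358 ≈ 0.718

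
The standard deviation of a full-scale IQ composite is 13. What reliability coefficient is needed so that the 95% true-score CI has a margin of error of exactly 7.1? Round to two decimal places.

0.92

SEM needed = half-width / z = 7.1/1.96 ≈ 3.622
r = 1 − (3.622/13)² ≈ 1 − 0.078 ≈ 0.922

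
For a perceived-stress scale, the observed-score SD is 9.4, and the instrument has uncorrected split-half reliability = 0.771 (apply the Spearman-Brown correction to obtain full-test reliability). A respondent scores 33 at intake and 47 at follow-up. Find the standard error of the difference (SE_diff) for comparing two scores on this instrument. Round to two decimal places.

Spearman-Brown: r = 2(0.771) / (1 + 0.771) = 1.542 / 1.771 ≈ 0.871
SEM = 9.400 * √(1 − 0.871) = 9.400 * √0.129 ≈ 9.400 * 0.360 ≈ 3.380
SE_diff = √2 * SEM ≈ 4.780

4.78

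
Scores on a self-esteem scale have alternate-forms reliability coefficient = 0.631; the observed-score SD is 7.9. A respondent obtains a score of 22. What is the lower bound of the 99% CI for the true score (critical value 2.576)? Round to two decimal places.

SEM = 7.90000 · √(1 − 0.63100) = 7.90000 · √0.36900 ≈ 7.90000 · 0.60745 ≈ 4.79888
Half-width = 2.576·4.79888 ≈ 12.36193
Lower limit = 22 − 12.36193 ≈ 9.63807

9.64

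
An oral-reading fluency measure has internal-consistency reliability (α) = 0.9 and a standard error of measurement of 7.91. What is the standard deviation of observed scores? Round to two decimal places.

SD = SEM / √(1 − r) = 7.91 / √0.1000 ≈ 7.91 / 0.3162 ≈ 25.0136

25.01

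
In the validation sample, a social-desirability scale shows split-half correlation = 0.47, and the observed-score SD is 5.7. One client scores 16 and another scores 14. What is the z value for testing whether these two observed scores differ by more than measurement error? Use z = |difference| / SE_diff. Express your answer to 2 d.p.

Full-length reliability (Spearman-Brown) = 2(0.47)/(1+0.47) ≈ 0.6395
SEM = 5.7000×√(1 − 0.6395) ≈ 3.4226
Standard error of the difference = 3.4226·√2 ≈ 4.8403
z = |16 − 14| / 4.8403 = 2 / 4.8403 ≈ 0.4132

0.41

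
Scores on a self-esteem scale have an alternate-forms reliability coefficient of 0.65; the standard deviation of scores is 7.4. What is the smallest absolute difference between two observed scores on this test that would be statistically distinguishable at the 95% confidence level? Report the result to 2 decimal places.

SEM = 7.40000 · √(1 − 0.65000) = 7.40000 · √0.35000 ≃ 7.40000 · 0.59161 ≃ 4.37790
Standard error of the difference = 4.37790·√2 ≃ 6.19128
Minimum reliable difference = 1.96 · SE_diff ≃ 1.96 · 6.19128 ≃ 12.13492

12.13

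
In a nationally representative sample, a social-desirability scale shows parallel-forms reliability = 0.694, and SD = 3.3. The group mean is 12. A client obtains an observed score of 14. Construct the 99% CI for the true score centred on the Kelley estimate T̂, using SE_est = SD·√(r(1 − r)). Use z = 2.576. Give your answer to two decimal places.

[9.47, 17.31]

T̂ = 0.694(14) + 0.306(12) ≈ 13.388
SE_est = 3.300·√[r(1 − r)] ≈ 1.521
CI = 13.388 ± 2.576 * 1.521 → [9.471, 17.305]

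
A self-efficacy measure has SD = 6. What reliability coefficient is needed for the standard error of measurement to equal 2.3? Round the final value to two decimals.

0.85

r = 1 − (2.30000/6)² ≈ 1 − 0.14694 ≈ 0.85306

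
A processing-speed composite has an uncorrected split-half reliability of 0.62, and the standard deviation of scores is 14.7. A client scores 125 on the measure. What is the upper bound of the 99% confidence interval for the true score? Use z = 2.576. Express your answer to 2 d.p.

r_full = 2·0.62 / (1 + 0.62) ≈ 0.7654
SEM = 14.7000 * √(1 − 0.7654) = 14.7000 * √0.2346 ≈ 14.7000 * 0.4843 ≈ 7.1195
Half-width = 2.576*7.1195 ≈ 18.3399
Upper limit = 125 + 18.3399 ≈ 143.3399

143.34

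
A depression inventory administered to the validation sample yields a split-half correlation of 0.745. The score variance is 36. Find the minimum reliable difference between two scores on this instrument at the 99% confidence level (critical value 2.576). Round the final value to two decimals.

8.36

SD = √36 ≈ 6.000
Spearman-Brown: r = 2(0.745) / (1 + 0.745) = 1.490 / 1.745 ≈ 0.854
SEM = 6.000 * √(1 − 0.854) = 6.000 * √0.146 ≈ 6.000 * 0.382 ≈ 2.294
Standard error of the difference = 2.294·√2 ≈ 3.244
Smallest detectable difference = 2.576*3.244 ≈ 8.356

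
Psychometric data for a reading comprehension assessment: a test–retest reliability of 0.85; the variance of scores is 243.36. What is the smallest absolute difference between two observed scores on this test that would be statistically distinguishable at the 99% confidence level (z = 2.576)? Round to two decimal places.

SD = √243.36 = 15.600
SEM = 15.600 × √(1 − 0.850) = 15.600 × √0.150 ≈ 15.600 × 0.387 ≈ 6.042
SE_diff = √2 × SEM ≈ 8.544
Minimum reliable difference = 2.576 × SE_diff ≈ 2.576 × 8.544 ≈ 22.011

22.01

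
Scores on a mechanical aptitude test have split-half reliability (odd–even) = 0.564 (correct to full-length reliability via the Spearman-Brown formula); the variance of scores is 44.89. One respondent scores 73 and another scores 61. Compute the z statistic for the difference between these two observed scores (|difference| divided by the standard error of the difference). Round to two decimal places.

SD = √44.89 = 6.7000
Spearman-Brown: r = 2(0.564) / (1 + 0.564) = 1.1280 / 1.5640 ≃ 0.7212
SEM = 6.7000 · √(1 − 0.7212) = 6.7000 · √0.2788 ≃ 6.7000 · 0.5280 ≃ 3.5375
SE_diff = √2 · SEM ≃ 5.0028
z = 12 / 5.0028 ≃ 2.3986

2.40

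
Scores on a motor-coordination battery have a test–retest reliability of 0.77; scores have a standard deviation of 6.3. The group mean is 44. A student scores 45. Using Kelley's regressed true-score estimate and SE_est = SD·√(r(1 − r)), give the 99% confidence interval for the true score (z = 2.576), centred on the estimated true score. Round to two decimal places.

[37.94, 51.60]

T̂ = 0.7700(45) + 0.2300(44) ≈ 44.7700
SE_est = SD * √(r(1 − r)) = 6.3000 * √0.1771 ≈ 6.3000 * 0.4208 ≈ 2.6512
99% CI: 44.7700 ± 6.8296 ≈ (37.9404, 51.5996)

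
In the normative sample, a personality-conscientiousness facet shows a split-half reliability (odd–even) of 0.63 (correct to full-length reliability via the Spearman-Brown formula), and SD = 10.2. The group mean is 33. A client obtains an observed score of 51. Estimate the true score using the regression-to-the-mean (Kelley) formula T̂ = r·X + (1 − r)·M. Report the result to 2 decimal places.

Spearman-Brown: r = 2(0.63) / (1 + 0.63) = 1.2600 / 1.6300 ≃ 0.7730
T̂ = r·X + (1 − r)·M = 0.7730·51 + 0.2270·33 ≃ 39.4233 + 7.4908 ≃ 46.9141

46.91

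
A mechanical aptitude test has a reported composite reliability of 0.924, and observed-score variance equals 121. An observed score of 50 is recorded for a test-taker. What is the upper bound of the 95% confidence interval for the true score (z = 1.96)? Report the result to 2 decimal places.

SD = √121 ≈ 11.0000
SEM = 11.0000 * √(1 − 0.9240) = 11.0000 * √0.0760 ≈ 11.0000 * 0.2757 ≈ 3.0325
Margin = 1.96 * 3.0325 ≈ 5.9437
Upper bound: 50 + 5.9437 = 55.9437

55.94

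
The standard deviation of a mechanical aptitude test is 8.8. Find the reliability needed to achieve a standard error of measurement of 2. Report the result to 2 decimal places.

0.95

r = 1 − (2.0000/8.8)² ≈ 1 − 0.0517 ≈ 0.9483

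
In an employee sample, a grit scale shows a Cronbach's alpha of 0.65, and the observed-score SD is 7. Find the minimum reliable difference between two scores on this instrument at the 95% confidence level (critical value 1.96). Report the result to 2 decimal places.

11.48

SEM = 7.0000 · √(1 − 0.6500) = 7.0000 · √0.3500 ≈ 7.0000 · 0.5916 ≈ 4.1413
SE_diff = SEM · √2 ≈ 4.1413 · 1.4142 ≈ 5.8566
Smallest detectable difference = 1.96·5.8566 ≈ 11.4790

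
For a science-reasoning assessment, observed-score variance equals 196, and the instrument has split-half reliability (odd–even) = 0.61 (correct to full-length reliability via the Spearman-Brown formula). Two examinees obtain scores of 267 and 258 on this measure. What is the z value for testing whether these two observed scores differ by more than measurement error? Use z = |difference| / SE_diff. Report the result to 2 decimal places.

SD = √196 ≃ 14.0000
r_full = 2·0.61 / (1 + 0.61) ≃ 0.7578
SEM = 14.0000 · √(1 − 0.7578) = 14.0000 · √0.2422 ≃ 14.0000 · 0.4922 ≃ 6.8904
SE_diff = √2 · SEM ≃ 9.7446
z = |267 − 258| / 9.7446 = 9 / 9.7446 ≃ 0.9236

0.92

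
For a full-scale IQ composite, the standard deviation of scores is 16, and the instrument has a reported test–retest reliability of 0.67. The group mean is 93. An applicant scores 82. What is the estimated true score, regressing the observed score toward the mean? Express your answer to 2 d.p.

T̂ = 0.6700(82) + 0.3300(93) ≈ 85.6300

85.63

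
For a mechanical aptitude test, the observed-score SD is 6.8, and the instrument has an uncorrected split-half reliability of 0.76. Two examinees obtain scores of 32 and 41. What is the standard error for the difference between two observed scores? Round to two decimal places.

3.55

r_full = 2·0.76 / (1 + 0.76) ≈ 0.86364
SEM = 6.80000*√(1 − 0.86364) ≈ 2.51107
SE_diff = SEM * √2 ≈ 2.51107 * 1.41421 ≈ 3.55118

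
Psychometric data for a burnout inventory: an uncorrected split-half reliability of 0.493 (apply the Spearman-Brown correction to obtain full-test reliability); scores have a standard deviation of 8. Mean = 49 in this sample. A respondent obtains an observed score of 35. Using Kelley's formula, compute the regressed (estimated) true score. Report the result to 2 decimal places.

39.75

Spearman-Brown: r = 2(0.493) / (1 + 0.493) = 0.986 / 1.493 ≈ 0.660
T̂ = r·X + (1 − r)·M = 0.660·35 + 0.340·49 ≈ 23.115 + 16.640 ≈ 39.754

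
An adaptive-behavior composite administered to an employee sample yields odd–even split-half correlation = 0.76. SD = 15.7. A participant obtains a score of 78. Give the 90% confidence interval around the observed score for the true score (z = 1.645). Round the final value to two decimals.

Full-length reliability (Spearman-Brown) = 2(0.76)/(1+0.76) ≈ 0.8636
SEM = 15.7000 × √(1 − 0.8636) = 15.7000 × √0.1364 ≈ 15.7000 × 0.3693 ≈ 5.7976
Margin = 1.645 × 5.7976 ≈ 9.5371
90% CI: 78 ± 9.5371 = [68.4629, 87.5371]

[68.46, 87.54]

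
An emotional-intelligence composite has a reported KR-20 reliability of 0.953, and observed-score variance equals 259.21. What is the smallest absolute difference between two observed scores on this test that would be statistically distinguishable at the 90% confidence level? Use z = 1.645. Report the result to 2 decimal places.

8.12

SD = √259.21 = 16.100
The standard error of measurement is 16.100·√(1 − 0.953) ≃ 16.100·0.217 ≃ 3.490.
Standard error of the difference = 3.490·√2 ≃ 4.936
Smallest detectable difference = 1.645·4.936 ≃ 8.120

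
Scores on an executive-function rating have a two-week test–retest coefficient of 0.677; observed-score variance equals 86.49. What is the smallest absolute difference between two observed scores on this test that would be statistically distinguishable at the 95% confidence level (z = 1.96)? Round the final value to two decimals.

SD = √86.49 = 9.300
SEM = 9.300 × √(1 − 0.677) = 9.300 × √0.323 ≈ 9.300 × 0.568 ≈ 5.285
SE_diff = SEM × √2 ≈ 5.285 × 1.414 ≈ 7.475
Smallest detectable difference = 1.96×7.475 ≈ 14.651

14.65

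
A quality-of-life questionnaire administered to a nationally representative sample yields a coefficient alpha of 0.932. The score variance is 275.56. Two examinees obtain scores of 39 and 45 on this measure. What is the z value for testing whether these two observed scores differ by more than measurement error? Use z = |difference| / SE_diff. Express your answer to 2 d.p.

SD = √275.56 ≈ 16.600
SEM = 16.600 · √(1 − 0.932) = 16.600 · √0.068 ≈ 16.600 · 0.261 ≈ 4.329
SE_diff = SEM · √2 ≈ 4.329 · 1.414 ≈ 6.122
z = |39 − 45| / 6.122 = 6 / 6.122 ≈ 0.980

0.98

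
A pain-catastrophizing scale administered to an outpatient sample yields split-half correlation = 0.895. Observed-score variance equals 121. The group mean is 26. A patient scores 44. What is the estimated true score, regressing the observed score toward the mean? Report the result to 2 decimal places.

43.00

r_full = 2·0.895 / (1 + 0.895) ≈ 0.94459
Estimated true score = 0.94459×44 + (1 − 0.94459)×26 ≈ 43.00264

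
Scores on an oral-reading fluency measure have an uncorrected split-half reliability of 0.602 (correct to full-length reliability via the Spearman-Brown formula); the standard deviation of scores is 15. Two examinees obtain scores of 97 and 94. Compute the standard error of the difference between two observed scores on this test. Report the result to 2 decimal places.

Full-length reliability (Spearman-Brown) = 2(0.602)/(1+0.602) ≃ 0.7516
SEM = 15.0000 * √(1 − 0.7516) = 15.0000 * √0.2484 ≃ 15.0000 * 0.4984 ≃ 7.4766
SE_diff = SEM * √2 ≃ 7.4766 * 1.4142 ≃ 10.5734

10.57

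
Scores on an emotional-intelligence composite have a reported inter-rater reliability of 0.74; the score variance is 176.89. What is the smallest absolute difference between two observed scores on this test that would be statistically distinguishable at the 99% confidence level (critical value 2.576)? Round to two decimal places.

SD = √176.89 ≈ 13.300
SEM = 13.300*√(1 − 0.740) ≈ 6.782
SE_diff = SEM * √2 ≈ 6.782 * 1.414 ≈ 9.591
Smallest detectable difference = 2.576*9.591 ≈ 24.706

24.71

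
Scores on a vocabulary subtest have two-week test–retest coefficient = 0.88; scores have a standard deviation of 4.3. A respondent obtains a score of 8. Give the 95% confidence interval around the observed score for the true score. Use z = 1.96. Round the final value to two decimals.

SEM = 4.300*√(1 − 0.880) ≈ 1.490
Half-width = 1.96*1.490 ≈ 2.920
CI = 8 ± 2.920 → [5.080, 10.920]

[5.08, 10.92]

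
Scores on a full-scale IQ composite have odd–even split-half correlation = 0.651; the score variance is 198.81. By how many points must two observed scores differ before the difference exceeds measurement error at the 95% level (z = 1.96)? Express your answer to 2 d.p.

SD = √198.81 = 14.1000
Spearman-Brown: r = 2(0.651) / (1 + 0.651) = 1.3020 / 1.6510 ≃ 0.7886
SEM = 14.1000·√(1 − 0.7886) ≃ 6.4827
SE_diff = SEM · √2 ≃ 6.4827 · 1.4142 ≃ 9.1680
Smallest detectable difference = 1.96·9.1680 ≃ 17.9692

17.97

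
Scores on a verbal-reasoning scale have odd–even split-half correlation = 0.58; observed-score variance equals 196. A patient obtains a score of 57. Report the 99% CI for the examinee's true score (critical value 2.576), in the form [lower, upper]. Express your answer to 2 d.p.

[38.41, 75.59]

SD = √196 = 14.000
Full-length reliability (Spearman-Brown) = 2(0.58)/(1+0.58) ≈ 0.734
SEM = 14.000*√(1 − 0.734) ≈ 7.218
Margin = 2.576 * 7.218 ≈ 18.594
Interval: (38.406, 75.594)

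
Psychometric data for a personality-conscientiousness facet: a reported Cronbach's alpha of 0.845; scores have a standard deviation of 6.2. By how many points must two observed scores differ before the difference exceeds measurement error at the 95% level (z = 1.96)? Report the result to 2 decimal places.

The standard error of measurement is 6.2000·√(1 − 0.8450) ≈ 6.2000·0.3937 ≈ 2.4409.
SE_diff = √2 · SEM ≈ 3.4520
Smallest detectable difference = 1.96·3.4520 ≈ 6.7659

6.77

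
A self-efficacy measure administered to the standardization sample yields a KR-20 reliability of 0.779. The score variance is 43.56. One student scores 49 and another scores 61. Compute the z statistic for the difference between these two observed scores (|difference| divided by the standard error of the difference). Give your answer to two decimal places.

SD = √43.56 = 6.60000
SEM = 6.60000 × √(1 − 0.77900) = 6.60000 × √0.22100 ≃ 6.60000 × 0.47011 ≃ 3.10270
Standard error of the difference = 3.10270·√2 ≃ 4.38788
z = 12 / 4.38788 ≃ 2.73480

2.73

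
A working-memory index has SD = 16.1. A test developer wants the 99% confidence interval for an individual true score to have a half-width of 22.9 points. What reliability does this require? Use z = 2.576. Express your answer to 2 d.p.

Required SEM = 22.9 / 2.576 ≈ 8.890
r = 1 − (SEM / SD)² = 1 − (8.890 / 16.1)² ≈ 1 − 0.305 ≈ 0.695

0.70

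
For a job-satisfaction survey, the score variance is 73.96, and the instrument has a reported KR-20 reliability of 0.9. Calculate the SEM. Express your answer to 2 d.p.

2.72

σ = 73.96^(1/2) = 8.6000
SEM = 8.6000×√(1 − 0.9000) ≃ 2.7196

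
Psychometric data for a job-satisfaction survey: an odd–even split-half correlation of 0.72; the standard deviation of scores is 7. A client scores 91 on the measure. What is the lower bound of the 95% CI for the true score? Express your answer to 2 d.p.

85.46

Full-length reliability (Spearman-Brown) = 2(0.72)/(1+0.72) ≃ 0.837
SEM = 7.000 × √(1 − 0.837) = 7.000 × √0.163 ≃ 7.000 × 0.403 ≃ 2.824
Half-width = 1.96×2.824 ≃ 5.536
Lower bound: 91 − 5.536 = 85.464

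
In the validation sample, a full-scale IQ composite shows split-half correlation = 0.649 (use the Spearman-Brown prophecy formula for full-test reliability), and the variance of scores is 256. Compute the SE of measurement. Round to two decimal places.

SD = √256 ≈ 16.0000
r_full = 2·0.649 / (1 + 0.649) ≈ 0.7871
SEM = 16.0000 * √(1 − 0.7871) = 16.0000 * √0.2129 ≈ 16.0000 * 0.4614 ≈ 7.3818

7.38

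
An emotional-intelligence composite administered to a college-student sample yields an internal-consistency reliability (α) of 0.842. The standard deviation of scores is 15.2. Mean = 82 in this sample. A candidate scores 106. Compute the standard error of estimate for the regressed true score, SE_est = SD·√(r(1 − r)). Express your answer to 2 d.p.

5.54

SE_est = 15.2000·√(0.8420·0.1580) ≈ 5.5441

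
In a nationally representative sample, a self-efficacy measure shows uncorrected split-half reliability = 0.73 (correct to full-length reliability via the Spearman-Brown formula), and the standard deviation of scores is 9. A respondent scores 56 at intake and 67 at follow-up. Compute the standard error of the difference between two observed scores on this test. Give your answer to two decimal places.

Full-length reliability (Spearman-Brown) = 2(0.73)/(1+0.73) ≈ 0.8439
The standard error of measurement is 9.0000*√(1 − 0.8439) ≈ 9.0000*0.3951 ≈ 3.5555.
SE_diff = SEM * √2 ≈ 3.5555 * 1.4142 ≈ 5.0282

5.03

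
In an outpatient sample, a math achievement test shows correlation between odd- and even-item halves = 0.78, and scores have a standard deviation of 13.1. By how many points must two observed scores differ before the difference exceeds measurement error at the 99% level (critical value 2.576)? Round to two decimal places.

16.78

Full-length reliability (Spearman-Brown) = 2(0.78)/(1+0.78) ≃ 0.8764
SEM = 13.1000 × √(1 − 0.8764) = 13.1000 × √0.1236 ≃ 13.1000 × 0.3516 ≃ 4.6055
Standard error of the difference = 4.6055·√2 ≃ 6.5131
Smallest detectable difference = 2.576×6.5131 ≃ 16.7777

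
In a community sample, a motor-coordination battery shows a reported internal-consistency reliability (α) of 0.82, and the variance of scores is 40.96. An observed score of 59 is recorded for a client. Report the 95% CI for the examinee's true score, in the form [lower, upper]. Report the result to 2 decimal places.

[53.68, 64.32]

SD = √40.96 ≈ 6.400
The standard error of measurement is 6.400·√(1 − 0.820) ≈ 6.400·0.424 ≈ 2.715.
1.96 · SEM ≈ 5.322
95% CI: 59 ± 5.322 = [53.678, 64.322]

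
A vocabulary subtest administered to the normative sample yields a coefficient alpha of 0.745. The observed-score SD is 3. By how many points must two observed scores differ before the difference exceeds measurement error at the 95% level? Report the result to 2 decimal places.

SEM = 3.0000 * √(1 − 0.7450) = 3.0000 * √0.2550 ≈ 3.0000 * 0.5050 ≈ 1.5149
SE_diff = SEM * √2 ≈ 1.5149 * 1.4142 ≈ 2.1424
Smallest detectable difference = 1.96*2.1424 ≈ 4.1992

4.20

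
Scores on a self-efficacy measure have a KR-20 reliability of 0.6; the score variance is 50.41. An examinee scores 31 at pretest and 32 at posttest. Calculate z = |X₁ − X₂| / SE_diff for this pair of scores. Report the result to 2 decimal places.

σ = 50.41^(1/2) = 7.10000
SEM = 7.10000*√(1 − 0.60000) ≃ 4.49043
Standard error of the difference = 4.49043·√2 ≃ 6.35043
z = 1 / 6.35043 ≃ 0.15747

0.16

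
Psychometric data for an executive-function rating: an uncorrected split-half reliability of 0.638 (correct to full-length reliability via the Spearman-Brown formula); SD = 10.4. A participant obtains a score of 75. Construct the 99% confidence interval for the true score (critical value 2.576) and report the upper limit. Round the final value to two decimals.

87.59

r_full = 2·0.638 / (1 + 0.638) ≈ 0.779
SEM = 10.400 * √(1 − 0.779) = 10.400 * √0.221 ≈ 10.400 * 0.470 ≈ 4.889
2.576 * SEM ≈ 12.594
Upper bound: 75 + 12.594 = 87.594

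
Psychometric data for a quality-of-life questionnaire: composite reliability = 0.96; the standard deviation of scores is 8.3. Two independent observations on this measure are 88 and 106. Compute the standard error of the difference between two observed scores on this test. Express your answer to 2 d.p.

2.35

SEM = 8.300 · √(1 − 0.960) = 8.300 · √0.040 ≃ 8.300 · 0.200 ≃ 1.660
Standard error of the difference = 1.660·√2 ≃ 2.348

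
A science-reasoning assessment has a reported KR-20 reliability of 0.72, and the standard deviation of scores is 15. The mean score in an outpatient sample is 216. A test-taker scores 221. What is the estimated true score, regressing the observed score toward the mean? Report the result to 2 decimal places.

T̂ = r·X + (1 − r)·M = 0.7200·221 + 0.2800·216 = 159.1200 + 60.4800 ≈ 219.6000

219.60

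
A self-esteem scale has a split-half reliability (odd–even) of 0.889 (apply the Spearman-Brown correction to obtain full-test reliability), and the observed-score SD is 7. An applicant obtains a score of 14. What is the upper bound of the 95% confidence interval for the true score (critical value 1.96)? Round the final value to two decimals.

17.33

Spearman-Brown: r = 2(0.889) / (1 + 0.889) = 1.7780 / 1.8890 ≈ 0.9412
The standard error of measurement is 7.0000·√(1 − 0.9412) ≈ 7.0000·0.2424 ≈ 1.6969.
Half-width = 1.96·1.6969 ≈ 3.3258
Upper bound: 14 + 3.3258 = 17.3258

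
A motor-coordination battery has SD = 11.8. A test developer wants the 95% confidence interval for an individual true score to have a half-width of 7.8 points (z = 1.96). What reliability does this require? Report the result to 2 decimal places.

0.89

SEM needed = half-width / z = 7.8/1.96 ≃ 3.980
r = 1 − (SEM / SD)² = 1 − (3.980 / 11.8)² ≃ 1 − 0.114 ≃ 0.886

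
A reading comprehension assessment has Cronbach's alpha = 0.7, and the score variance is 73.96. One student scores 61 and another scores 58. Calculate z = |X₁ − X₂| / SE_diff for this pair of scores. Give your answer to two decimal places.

0.45

σ = 73.96^(1/2) = 8.600
SEM = 8.600 × √(1 − 0.700) = 8.600 × √0.300 ≃ 8.600 × 0.548 ≃ 4.710
Standard error of the difference = 4.710·√2 ≃ 6.662
z = 3 / 6.662 ≃ 0.450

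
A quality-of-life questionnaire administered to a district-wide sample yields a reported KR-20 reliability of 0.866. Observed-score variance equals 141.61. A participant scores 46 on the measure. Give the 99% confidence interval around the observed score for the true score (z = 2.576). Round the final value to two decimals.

σ = 141.61^(1/2) = 11.900
SEM = 11.900 · √(1 − 0.866) = 11.900 · √0.134 ≈ 11.900 · 0.366 ≈ 4.356
2.576 · SEM ≈ 11.221
Interval: (34.779, 57.221)

[34.78, 57.22]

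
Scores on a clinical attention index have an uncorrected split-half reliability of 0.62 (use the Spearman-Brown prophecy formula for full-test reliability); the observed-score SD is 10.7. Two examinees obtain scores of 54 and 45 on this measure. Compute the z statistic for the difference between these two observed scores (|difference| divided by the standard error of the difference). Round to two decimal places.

1.23

Full-length reliability (Spearman-Brown) = 2(0.62)/(1+0.62) ≈ 0.76543
SEM = 10.70000 × √(1 − 0.76543) = 10.70000 × √0.23457 ≈ 10.70000 × 0.48432 ≈ 5.18225
SE_diff = √2 × SEM ≈ 7.32880
z = |54 − 45| / 7.32880 = 9 / 7.32880 ≈ 1.22803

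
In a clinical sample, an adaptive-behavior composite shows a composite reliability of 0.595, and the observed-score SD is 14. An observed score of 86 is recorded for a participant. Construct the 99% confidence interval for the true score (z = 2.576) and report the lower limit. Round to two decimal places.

SEM = 14.000 · √(1 − 0.595) = 14.000 · √0.405 ≈ 14.000 · 0.636 ≈ 8.910
2.576 · SEM ≈ 22.951
Lower limit = 86 − 22.951 ≈ 63.049

63.05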